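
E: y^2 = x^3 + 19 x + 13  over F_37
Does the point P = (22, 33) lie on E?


Check whether y^2 = x^3 + 19 x + 13 (mod 37) for (x, y) = (22, 33).
LHS: y^2 = 33^2 mod 37 = 16
RHS: x^3 + 19 x + 13 = 22^3 + 19*22 + 13 mod 37 = 16
LHS = RHS

Yes, on the curve


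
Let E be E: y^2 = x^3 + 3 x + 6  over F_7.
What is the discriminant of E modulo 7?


4 a^3 + 27 b^2 = 4*3^3 + 27*6^2 = 108 + 972 = 1080
Delta = -16 * (1080) = -17280
Delta mod 7 = 3

Delta = 3 (mod 7)


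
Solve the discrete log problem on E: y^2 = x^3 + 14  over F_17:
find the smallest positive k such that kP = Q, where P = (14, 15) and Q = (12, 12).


Enumerate multiples of P until we hit Q = (12, 12):
  1P = (14, 15)
  2P = (8, 4)
  3P = (13, 1)
  4P = (16, 8)
  5P = (12, 12)
Match found at i = 5.

k = 5


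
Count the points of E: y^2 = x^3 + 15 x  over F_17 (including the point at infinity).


For each x in F_17, count y with y^2 = x^3 + 15 x + 0 mod 17:
  x = 0: RHS = 0, y in [0]  -> 1 point(s)
  x = 1: RHS = 16, y in [4, 13]  -> 2 point(s)
  x = 2: RHS = 4, y in [2, 15]  -> 2 point(s)
  x = 3: RHS = 4, y in [2, 15]  -> 2 point(s)
  x = 5: RHS = 13, y in [8, 9]  -> 2 point(s)
  x = 6: RHS = 0, y in [0]  -> 1 point(s)
  x = 11: RHS = 0, y in [0]  -> 1 point(s)
  x = 12: RHS = 4, y in [2, 15]  -> 2 point(s)
  x = 14: RHS = 13, y in [8, 9]  -> 2 point(s)
  x = 15: RHS = 13, y in [8, 9]  -> 2 point(s)
  x = 16: RHS = 1, y in [1, 16]  -> 2 point(s)
Affine points: 19. Add the point at infinity: total = 20.

#E(F_17) = 20


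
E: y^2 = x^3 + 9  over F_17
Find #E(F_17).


For each x in F_17, count y with y^2 = x^3 + 0 x + 9 mod 17:
  x = 0: RHS = 9, y in [3, 14]  -> 2 point(s)
  x = 2: RHS = 0, y in [0]  -> 1 point(s)
  x = 3: RHS = 2, y in [6, 11]  -> 2 point(s)
  x = 5: RHS = 15, y in [7, 10]  -> 2 point(s)
  x = 6: RHS = 4, y in [2, 15]  -> 2 point(s)
  x = 13: RHS = 13, y in [8, 9]  -> 2 point(s)
  x = 14: RHS = 16, y in [4, 13]  -> 2 point(s)
  x = 15: RHS = 1, y in [1, 16]  -> 2 point(s)
  x = 16: RHS = 8, y in [5, 12]  -> 2 point(s)
Affine points: 17. Add the point at infinity: total = 18.

#E(F_17) = 18


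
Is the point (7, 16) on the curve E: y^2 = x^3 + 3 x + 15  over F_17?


Check whether y^2 = x^3 + 3 x + 15 (mod 17) for (x, y) = (7, 16).
LHS: y^2 = 16^2 mod 17 = 1
RHS: x^3 + 3 x + 15 = 7^3 + 3*7 + 15 mod 17 = 5
LHS != RHS

No, not on the curve


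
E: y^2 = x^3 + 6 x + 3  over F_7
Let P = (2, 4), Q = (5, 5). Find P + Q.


P != Q, so use the chord formula.
s = (y2 - y1) / (x2 - x1) = (1) / (3) mod 7 = 5
x3 = s^2 - x1 - x2 mod 7 = 5^2 - 2 - 5 = 4
y3 = s (x1 - x3) - y1 mod 7 = 5 * (2 - 4) - 4 = 0

P + Q = (4, 0)


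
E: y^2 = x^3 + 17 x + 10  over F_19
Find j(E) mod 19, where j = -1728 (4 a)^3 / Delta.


Delta = -16(4 a^3 + 27 b^2) mod 19 = 5
-1728 * (4 a)^3 = -1728 * (4*17)^3 mod 19 = 1
j = 1 * 5^(-1) mod 19 = 4

j = 4 (mod 19)


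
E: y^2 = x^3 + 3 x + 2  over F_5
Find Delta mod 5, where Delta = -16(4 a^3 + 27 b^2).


4 a^3 + 27 b^2 = 4*3^3 + 27*2^2 = 108 + 108 = 216
Delta = -16 * (216) = -3456
Delta mod 5 = 4

Delta = 4 (mod 5)


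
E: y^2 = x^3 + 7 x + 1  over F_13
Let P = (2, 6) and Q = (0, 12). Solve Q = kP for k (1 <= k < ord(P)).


Enumerate multiples of P until we hit Q = (0, 12):
  1P = (2, 6)
  2P = (6, 5)
  3P = (1, 10)
  4P = (0, 12)
Match found at i = 4.

k = 4


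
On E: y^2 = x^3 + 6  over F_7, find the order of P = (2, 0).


Compute successive multiples of P until we hit O:
  1P = (2, 0)
  2P = O

ord(P) = 2


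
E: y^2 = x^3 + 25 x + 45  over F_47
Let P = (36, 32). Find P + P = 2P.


Doubling: s = (3 x1^2 + a) / (2 y1)
s = (3*36^2 + 25) / (2*32) mod 47 = 9
x3 = s^2 - 2 x1 mod 47 = 9^2 - 2*36 = 9
y3 = s (x1 - x3) - y1 mod 47 = 9 * (36 - 9) - 32 = 23

2P = (9, 23)


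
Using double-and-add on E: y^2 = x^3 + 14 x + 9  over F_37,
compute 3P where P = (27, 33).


k = 3 = 11_2 (binary, LSB first: 11)
Double-and-add from P = (27, 33):
  bit 0 = 1: acc = O + (27, 33) = (27, 33)
  bit 1 = 1: acc = (27, 33) + (32, 6) = (19, 20)

3P = (19, 20)


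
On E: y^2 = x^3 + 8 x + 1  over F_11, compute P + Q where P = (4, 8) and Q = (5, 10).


P != Q, so use the chord formula.
s = (y2 - y1) / (x2 - x1) = (2) / (1) mod 11 = 2
x3 = s^2 - x1 - x2 mod 11 = 2^2 - 4 - 5 = 6
y3 = s (x1 - x3) - y1 mod 11 = 2 * (4 - 6) - 8 = 10

P + Q = (6, 10)


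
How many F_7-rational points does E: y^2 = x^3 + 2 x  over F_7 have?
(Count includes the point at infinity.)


For each x in F_7, count y with y^2 = x^3 + 2 x + 0 mod 7:
  x = 0: RHS = 0, y in [0]  -> 1 point(s)
  x = 4: RHS = 2, y in [3, 4]  -> 2 point(s)
  x = 5: RHS = 2, y in [3, 4]  -> 2 point(s)
  x = 6: RHS = 4, y in [2, 5]  -> 2 point(s)
Affine points: 7. Add the point at infinity: total = 8.

#E(F_7) = 8


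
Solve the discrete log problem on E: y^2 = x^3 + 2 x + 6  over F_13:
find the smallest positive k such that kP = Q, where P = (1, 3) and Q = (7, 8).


Enumerate multiples of P until we hit Q = (7, 8):
  1P = (1, 3)
  2P = (7, 5)
  3P = (8, 12)
  4P = (3, 0)
  5P = (8, 1)
  6P = (7, 8)
Match found at i = 6.

k = 6


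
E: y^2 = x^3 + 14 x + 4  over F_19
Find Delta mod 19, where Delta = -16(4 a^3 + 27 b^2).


4 a^3 + 27 b^2 = 4*14^3 + 27*4^2 = 10976 + 432 = 11408
Delta = -16 * (11408) = -182528
Delta mod 19 = 5

Delta = 5 (mod 19)


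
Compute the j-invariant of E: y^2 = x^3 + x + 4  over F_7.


Delta = -16(4 a^3 + 27 b^2) mod 7 = 3
-1728 * (4 a)^3 = -1728 * (4*1)^3 mod 7 = 1
j = 1 * 3^(-1) mod 7 = 5

j = 5 (mod 7)


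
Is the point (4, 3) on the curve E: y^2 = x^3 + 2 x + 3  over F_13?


Check whether y^2 = x^3 + 2 x + 3 (mod 13) for (x, y) = (4, 3).
LHS: y^2 = 3^2 mod 13 = 9
RHS: x^3 + 2 x + 3 = 4^3 + 2*4 + 3 mod 13 = 10
LHS != RHS

No, not on the curve


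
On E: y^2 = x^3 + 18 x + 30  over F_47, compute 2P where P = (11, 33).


Doubling: s = (3 x1^2 + a) / (2 y1)
s = (3*11^2 + 18) / (2*33) mod 47 = 25
x3 = s^2 - 2 x1 mod 47 = 25^2 - 2*11 = 39
y3 = s (x1 - x3) - y1 mod 47 = 25 * (11 - 39) - 33 = 19

2P = (39, 19)


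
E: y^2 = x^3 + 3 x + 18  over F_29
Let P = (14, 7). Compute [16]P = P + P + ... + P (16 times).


k = 16 = 10000_2 (binary, LSB first: 00001)
Double-and-add from P = (14, 7):
  bit 0 = 0: acc unchanged = O
  bit 1 = 0: acc unchanged = O
  bit 2 = 0: acc unchanged = O
  bit 3 = 0: acc unchanged = O
  bit 4 = 1: acc = O + (5, 10) = (5, 10)

16P = (5, 10)


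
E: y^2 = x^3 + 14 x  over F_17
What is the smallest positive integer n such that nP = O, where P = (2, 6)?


Compute successive multiples of P until we hit O:
  1P = (2, 6)
  2P = (4, 1)
  3P = (13, 13)
  4P = (1, 7)
  5P = (15, 7)
  6P = (16, 6)
  7P = (16, 11)
  8P = (15, 10)
  ... (continuing to 13P)
  13P = O

ord(P) = 13


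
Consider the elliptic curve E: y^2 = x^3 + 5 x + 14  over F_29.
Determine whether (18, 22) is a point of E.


Check whether y^2 = x^3 + 5 x + 14 (mod 29) for (x, y) = (18, 22).
LHS: y^2 = 22^2 mod 29 = 20
RHS: x^3 + 5 x + 14 = 18^3 + 5*18 + 14 mod 29 = 20
LHS = RHS

Yes, on the curve


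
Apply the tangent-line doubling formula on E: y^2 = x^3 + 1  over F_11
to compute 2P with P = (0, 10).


Doubling: s = (3 x1^2 + a) / (2 y1)
s = (3*0^2 + 0) / (2*10) mod 11 = 0
x3 = s^2 - 2 x1 mod 11 = 0^2 - 2*0 = 0
y3 = s (x1 - x3) - y1 mod 11 = 0 * (0 - 0) - 10 = 1

2P = (0, 1)


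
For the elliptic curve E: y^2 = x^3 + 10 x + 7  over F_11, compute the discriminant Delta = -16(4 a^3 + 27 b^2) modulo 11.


4 a^3 + 27 b^2 = 4*10^3 + 27*7^2 = 4000 + 1323 = 5323
Delta = -16 * (5323) = -85168
Delta mod 11 = 5

Delta = 5 (mod 11)


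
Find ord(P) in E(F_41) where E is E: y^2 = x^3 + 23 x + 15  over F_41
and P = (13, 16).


Compute successive multiples of P until we hit O:
  1P = (13, 16)
  2P = (6, 0)
  3P = (13, 25)
  4P = O

ord(P) = 4


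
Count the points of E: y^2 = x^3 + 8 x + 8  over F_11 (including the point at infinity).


For each x in F_11, count y with y^2 = x^3 + 8 x + 8 mod 11:
  x = 3: RHS = 4, y in [2, 9]  -> 2 point(s)
  x = 4: RHS = 5, y in [4, 7]  -> 2 point(s)
  x = 7: RHS = 0, y in [0]  -> 1 point(s)
  x = 8: RHS = 1, y in [1, 10]  -> 2 point(s)
Affine points: 7. Add the point at infinity: total = 8.

#E(F_11) = 8


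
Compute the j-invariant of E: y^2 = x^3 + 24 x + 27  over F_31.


Delta = -16(4 a^3 + 27 b^2) mod 31 = 5
-1728 * (4 a)^3 = -1728 * (4*24)^3 mod 31 = 30
j = 30 * 5^(-1) mod 31 = 6

j = 6 (mod 31)


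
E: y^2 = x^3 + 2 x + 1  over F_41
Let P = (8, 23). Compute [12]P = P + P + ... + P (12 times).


k = 12 = 1100_2 (binary, LSB first: 0011)
Double-and-add from P = (8, 23):
  bit 0 = 0: acc unchanged = O
  bit 1 = 0: acc unchanged = O
  bit 2 = 1: acc = O + (32, 19) = (32, 19)
  bit 3 = 1: acc = (32, 19) + (9, 16) = (8, 18)

12P = (8, 18)


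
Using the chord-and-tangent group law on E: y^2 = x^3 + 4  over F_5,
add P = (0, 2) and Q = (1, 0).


P != Q, so use the chord formula.
s = (y2 - y1) / (x2 - x1) = (3) / (1) mod 5 = 3
x3 = s^2 - x1 - x2 mod 5 = 3^2 - 0 - 1 = 3
y3 = s (x1 - x3) - y1 mod 5 = 3 * (0 - 3) - 2 = 4

P + Q = (3, 4)


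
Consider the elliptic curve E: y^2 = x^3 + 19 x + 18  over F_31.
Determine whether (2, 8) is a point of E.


Check whether y^2 = x^3 + 19 x + 18 (mod 31) for (x, y) = (2, 8).
LHS: y^2 = 8^2 mod 31 = 2
RHS: x^3 + 19 x + 18 = 2^3 + 19*2 + 18 mod 31 = 2
LHS = RHS

Yes, on the curve


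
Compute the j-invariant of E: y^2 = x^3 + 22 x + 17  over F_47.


Delta = -16(4 a^3 + 27 b^2) mod 47 = 12
-1728 * (4 a)^3 = -1728 * (4*22)^3 mod 47 = 21
j = 21 * 12^(-1) mod 47 = 37

j = 37 (mod 47)


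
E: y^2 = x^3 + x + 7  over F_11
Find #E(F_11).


For each x in F_11, count y with y^2 = x^3 + 1 x + 7 mod 11:
  x = 1: RHS = 9, y in [3, 8]  -> 2 point(s)
  x = 3: RHS = 4, y in [2, 9]  -> 2 point(s)
  x = 4: RHS = 9, y in [3, 8]  -> 2 point(s)
  x = 5: RHS = 5, y in [4, 7]  -> 2 point(s)
  x = 6: RHS = 9, y in [3, 8]  -> 2 point(s)
  x = 7: RHS = 5, y in [4, 7]  -> 2 point(s)
  x = 10: RHS = 5, y in [4, 7]  -> 2 point(s)
Affine points: 14. Add the point at infinity: total = 15.

#E(F_11) = 15


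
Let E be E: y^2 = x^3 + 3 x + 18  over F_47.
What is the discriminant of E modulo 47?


4 a^3 + 27 b^2 = 4*3^3 + 27*18^2 = 108 + 8748 = 8856
Delta = -16 * (8856) = -141696
Delta mod 47 = 9

Delta = 9 (mod 47)


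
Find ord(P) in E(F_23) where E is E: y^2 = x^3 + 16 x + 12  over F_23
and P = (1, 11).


Compute successive multiples of P until we hit O:
  1P = (1, 11)
  2P = (14, 6)
  3P = (14, 17)
  4P = (1, 12)
  5P = O

ord(P) = 5


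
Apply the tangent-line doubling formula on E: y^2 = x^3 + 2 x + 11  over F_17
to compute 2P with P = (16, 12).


Doubling: s = (3 x1^2 + a) / (2 y1)
s = (3*16^2 + 2) / (2*12) mod 17 = 8
x3 = s^2 - 2 x1 mod 17 = 8^2 - 2*16 = 15
y3 = s (x1 - x3) - y1 mod 17 = 8 * (16 - 15) - 12 = 13

2P = (15, 13)


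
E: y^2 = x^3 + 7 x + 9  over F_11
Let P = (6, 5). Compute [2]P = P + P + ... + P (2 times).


k = 2 = 10_2 (binary, LSB first: 01)
Double-and-add from P = (6, 5):
  bit 0 = 0: acc unchanged = O
  bit 1 = 1: acc = O + (2, 8) = (2, 8)

2P = (2, 8)


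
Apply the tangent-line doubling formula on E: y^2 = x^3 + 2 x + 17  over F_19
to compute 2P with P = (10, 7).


Doubling: s = (3 x1^2 + a) / (2 y1)
s = (3*10^2 + 2) / (2*7) mod 19 = 8
x3 = s^2 - 2 x1 mod 19 = 8^2 - 2*10 = 6
y3 = s (x1 - x3) - y1 mod 19 = 8 * (10 - 6) - 7 = 6

2P = (6, 6)


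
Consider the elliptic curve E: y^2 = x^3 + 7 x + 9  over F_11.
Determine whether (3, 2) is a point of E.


Check whether y^2 = x^3 + 7 x + 9 (mod 11) for (x, y) = (3, 2).
LHS: y^2 = 2^2 mod 11 = 4
RHS: x^3 + 7 x + 9 = 3^3 + 7*3 + 9 mod 11 = 2
LHS != RHS

No, not on the curve


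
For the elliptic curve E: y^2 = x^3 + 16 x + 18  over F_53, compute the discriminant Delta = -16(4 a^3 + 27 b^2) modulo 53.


4 a^3 + 27 b^2 = 4*16^3 + 27*18^2 = 16384 + 8748 = 25132
Delta = -16 * (25132) = -402112
Delta mod 53 = 52

Delta = 52 (mod 53)


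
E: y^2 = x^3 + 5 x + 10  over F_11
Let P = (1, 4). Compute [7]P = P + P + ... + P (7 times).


k = 7 = 111_2 (binary, LSB first: 111)
Double-and-add from P = (1, 4):
  bit 0 = 1: acc = O + (1, 4) = (1, 4)
  bit 1 = 1: acc = (1, 4) + (10, 9) = (9, 5)
  bit 2 = 1: acc = (9, 5) + (6, 5) = (7, 6)

7P = (7, 6)


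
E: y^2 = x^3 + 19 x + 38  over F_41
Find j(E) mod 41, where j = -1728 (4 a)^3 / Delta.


Delta = -16(4 a^3 + 27 b^2) mod 41 = 18
-1728 * (4 a)^3 = -1728 * (4*19)^3 mod 41 = 25
j = 25 * 18^(-1) mod 41 = 31

j = 31 (mod 41)


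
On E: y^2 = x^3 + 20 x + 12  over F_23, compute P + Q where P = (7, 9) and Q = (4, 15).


P != Q, so use the chord formula.
s = (y2 - y1) / (x2 - x1) = (6) / (20) mod 23 = 21
x3 = s^2 - x1 - x2 mod 23 = 21^2 - 7 - 4 = 16
y3 = s (x1 - x3) - y1 mod 23 = 21 * (7 - 16) - 9 = 9

P + Q = (16, 9)


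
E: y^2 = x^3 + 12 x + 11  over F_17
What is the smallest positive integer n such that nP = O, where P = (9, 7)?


Compute successive multiples of P until we hit O:
  1P = (9, 7)
  2P = (16, 10)
  3P = (13, 1)
  4P = (10, 3)
  5P = (14, 13)
  6P = (7, 9)
  7P = (2, 3)
  8P = (15, 9)
  ... (continuing to 23P)
  23P = O

ord(P) = 23


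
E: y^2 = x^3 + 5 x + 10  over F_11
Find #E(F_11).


For each x in F_11, count y with y^2 = x^3 + 5 x + 10 mod 11:
  x = 1: RHS = 5, y in [4, 7]  -> 2 point(s)
  x = 6: RHS = 3, y in [5, 6]  -> 2 point(s)
  x = 7: RHS = 3, y in [5, 6]  -> 2 point(s)
  x = 8: RHS = 1, y in [1, 10]  -> 2 point(s)
  x = 9: RHS = 3, y in [5, 6]  -> 2 point(s)
  x = 10: RHS = 4, y in [2, 9]  -> 2 point(s)
Affine points: 12. Add the point at infinity: total = 13.

#E(F_11) = 13


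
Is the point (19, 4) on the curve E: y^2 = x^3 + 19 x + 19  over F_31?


Check whether y^2 = x^3 + 19 x + 19 (mod 31) for (x, y) = (19, 4).
LHS: y^2 = 4^2 mod 31 = 16
RHS: x^3 + 19 x + 19 = 19^3 + 19*19 + 19 mod 31 = 16
LHS = RHS

Yes, on the curve


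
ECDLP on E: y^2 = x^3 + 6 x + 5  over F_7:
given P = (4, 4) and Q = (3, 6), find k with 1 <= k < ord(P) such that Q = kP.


Enumerate multiples of P until we hit Q = (3, 6):
  1P = (4, 4)
  2P = (3, 1)
  3P = (2, 2)
  4P = (2, 5)
  5P = (3, 6)
Match found at i = 5.

k = 5


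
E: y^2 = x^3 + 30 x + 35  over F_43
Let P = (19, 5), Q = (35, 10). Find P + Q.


P != Q, so use the chord formula.
s = (y2 - y1) / (x2 - x1) = (5) / (16) mod 43 = 3
x3 = s^2 - x1 - x2 mod 43 = 3^2 - 19 - 35 = 41
y3 = s (x1 - x3) - y1 mod 43 = 3 * (19 - 41) - 5 = 15

P + Q = (41, 15)


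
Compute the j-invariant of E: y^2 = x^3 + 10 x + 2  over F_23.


Delta = -16(4 a^3 + 27 b^2) mod 23 = 6
-1728 * (4 a)^3 = -1728 * (4*10)^3 mod 23 = 4
j = 4 * 6^(-1) mod 23 = 16

j = 16 (mod 23)


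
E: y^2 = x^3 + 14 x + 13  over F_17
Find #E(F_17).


For each x in F_17, count y with y^2 = x^3 + 14 x + 13 mod 17:
  x = 0: RHS = 13, y in [8, 9]  -> 2 point(s)
  x = 2: RHS = 15, y in [7, 10]  -> 2 point(s)
  x = 5: RHS = 4, y in [2, 15]  -> 2 point(s)
  x = 8: RHS = 8, y in [5, 12]  -> 2 point(s)
  x = 9: RHS = 1, y in [1, 16]  -> 2 point(s)
  x = 11: RHS = 2, y in [6, 11]  -> 2 point(s)
  x = 16: RHS = 15, y in [7, 10]  -> 2 point(s)
Affine points: 14. Add the point at infinity: total = 15.

#E(F_17) = 15


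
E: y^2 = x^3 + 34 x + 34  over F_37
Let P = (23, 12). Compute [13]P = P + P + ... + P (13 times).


k = 13 = 1101_2 (binary, LSB first: 1011)
Double-and-add from P = (23, 12):
  bit 0 = 1: acc = O + (23, 12) = (23, 12)
  bit 1 = 0: acc unchanged = (23, 12)
  bit 2 = 1: acc = (23, 12) + (2, 31) = (15, 16)
  bit 3 = 1: acc = (15, 16) + (22, 21) = (36, 6)

13P = (36, 6)


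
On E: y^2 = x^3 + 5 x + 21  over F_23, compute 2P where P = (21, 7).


Doubling: s = (3 x1^2 + a) / (2 y1)
s = (3*21^2 + 5) / (2*7) mod 23 = 16
x3 = s^2 - 2 x1 mod 23 = 16^2 - 2*21 = 7
y3 = s (x1 - x3) - y1 mod 23 = 16 * (21 - 7) - 7 = 10

2P = (7, 10)


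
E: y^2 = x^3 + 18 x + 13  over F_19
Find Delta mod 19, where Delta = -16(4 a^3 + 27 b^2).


4 a^3 + 27 b^2 = 4*18^3 + 27*13^2 = 23328 + 4563 = 27891
Delta = -16 * (27891) = -446256
Delta mod 19 = 16

Delta = 16 (mod 19)


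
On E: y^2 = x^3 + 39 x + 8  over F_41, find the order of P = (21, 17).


Compute successive multiples of P until we hit O:
  1P = (21, 17)
  2P = (4, 8)
  3P = (36, 4)
  4P = (15, 27)
  5P = (26, 5)
  6P = (26, 36)
  7P = (15, 14)
  8P = (36, 37)
  ... (continuing to 11P)
  11P = O

ord(P) = 11


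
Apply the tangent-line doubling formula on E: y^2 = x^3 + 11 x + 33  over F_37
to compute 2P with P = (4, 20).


Doubling: s = (3 x1^2 + a) / (2 y1)
s = (3*4^2 + 11) / (2*20) mod 37 = 32
x3 = s^2 - 2 x1 mod 37 = 32^2 - 2*4 = 17
y3 = s (x1 - x3) - y1 mod 37 = 32 * (4 - 17) - 20 = 8

2P = (17, 8)


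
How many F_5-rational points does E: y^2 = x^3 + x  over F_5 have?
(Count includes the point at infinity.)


For each x in F_5, count y with y^2 = x^3 + 1 x + 0 mod 5:
  x = 0: RHS = 0, y in [0]  -> 1 point(s)
  x = 2: RHS = 0, y in [0]  -> 1 point(s)
  x = 3: RHS = 0, y in [0]  -> 1 point(s)
Affine points: 3. Add the point at infinity: total = 4.

#E(F_5) = 4


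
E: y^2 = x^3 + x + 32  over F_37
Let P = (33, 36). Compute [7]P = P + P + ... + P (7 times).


k = 7 = 111_2 (binary, LSB first: 111)
Double-and-add from P = (33, 36):
  bit 0 = 1: acc = O + (33, 36) = (33, 36)
  bit 1 = 1: acc = (33, 36) + (7, 30) = (8, 21)
  bit 2 = 1: acc = (8, 21) + (23, 7) = (22, 34)

7P = (22, 34)


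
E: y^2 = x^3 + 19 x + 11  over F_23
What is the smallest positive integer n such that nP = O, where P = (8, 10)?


Compute successive multiples of P until we hit O:
  1P = (8, 10)
  2P = (19, 20)
  3P = (5, 22)
  4P = (3, 16)
  5P = (7, 21)
  6P = (14, 10)
  7P = (1, 13)
  8P = (17, 7)
  ... (continuing to 23P)
  23P = O

ord(P) = 23


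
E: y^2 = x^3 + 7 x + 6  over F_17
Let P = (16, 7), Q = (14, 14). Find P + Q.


P != Q, so use the chord formula.
s = (y2 - y1) / (x2 - x1) = (7) / (15) mod 17 = 5
x3 = s^2 - x1 - x2 mod 17 = 5^2 - 16 - 14 = 12
y3 = s (x1 - x3) - y1 mod 17 = 5 * (16 - 12) - 7 = 13

P + Q = (12, 13)


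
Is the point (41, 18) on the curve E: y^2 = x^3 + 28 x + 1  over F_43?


Check whether y^2 = x^3 + 28 x + 1 (mod 43) for (x, y) = (41, 18).
LHS: y^2 = 18^2 mod 43 = 23
RHS: x^3 + 28 x + 1 = 41^3 + 28*41 + 1 mod 43 = 23
LHS = RHS

Yes, on the curve


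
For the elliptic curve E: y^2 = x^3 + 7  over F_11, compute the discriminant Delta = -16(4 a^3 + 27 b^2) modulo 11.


4 a^3 + 27 b^2 = 4*0^3 + 27*7^2 = 0 + 1323 = 1323
Delta = -16 * (1323) = -21168
Delta mod 11 = 7

Delta = 7 (mod 11)


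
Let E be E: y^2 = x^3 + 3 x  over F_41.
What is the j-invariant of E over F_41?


Delta = -16(4 a^3 + 27 b^2) mod 41 = 35
-1728 * (4 a)^3 = -1728 * (4*3)^3 mod 41 = 5
j = 5 * 35^(-1) mod 41 = 6

j = 6 (mod 41)


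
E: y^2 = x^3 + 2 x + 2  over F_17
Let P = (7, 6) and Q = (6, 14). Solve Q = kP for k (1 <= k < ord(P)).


Enumerate multiples of P until we hit Q = (6, 14):
  1P = (7, 6)
  2P = (5, 16)
  3P = (13, 7)
  4P = (6, 14)
Match found at i = 4.

k = 4


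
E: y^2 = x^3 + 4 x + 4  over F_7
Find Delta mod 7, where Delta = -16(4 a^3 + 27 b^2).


4 a^3 + 27 b^2 = 4*4^3 + 27*4^2 = 256 + 432 = 688
Delta = -16 * (688) = -11008
Delta mod 7 = 3

Delta = 3 (mod 7)


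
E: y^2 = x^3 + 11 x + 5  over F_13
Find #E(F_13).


For each x in F_13, count y with y^2 = x^3 + 11 x + 5 mod 13:
  x = 1: RHS = 4, y in [2, 11]  -> 2 point(s)
  x = 2: RHS = 9, y in [3, 10]  -> 2 point(s)
  x = 3: RHS = 0, y in [0]  -> 1 point(s)
  x = 4: RHS = 9, y in [3, 10]  -> 2 point(s)
  x = 5: RHS = 3, y in [4, 9]  -> 2 point(s)
  x = 6: RHS = 1, y in [1, 12]  -> 2 point(s)
  x = 7: RHS = 9, y in [3, 10]  -> 2 point(s)
  x = 9: RHS = 1, y in [1, 12]  -> 2 point(s)
  x = 10: RHS = 10, y in [6, 7]  -> 2 point(s)
  x = 11: RHS = 1, y in [1, 12]  -> 2 point(s)
Affine points: 19. Add the point at infinity: total = 20.

#E(F_13) = 20


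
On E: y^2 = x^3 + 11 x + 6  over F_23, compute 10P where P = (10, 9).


k = 10 = 1010_2 (binary, LSB first: 0101)
Double-and-add from P = (10, 9):
  bit 0 = 0: acc unchanged = O
  bit 1 = 1: acc = O + (6, 9) = (6, 9)
  bit 2 = 0: acc unchanged = (6, 9)
  bit 3 = 1: acc = (6, 9) + (17, 0) = (2, 17)

10P = (2, 17)


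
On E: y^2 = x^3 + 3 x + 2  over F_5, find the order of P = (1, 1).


Compute successive multiples of P until we hit O:
  1P = (1, 1)
  2P = (2, 1)
  3P = (2, 4)
  4P = (1, 4)
  5P = O

ord(P) = 5


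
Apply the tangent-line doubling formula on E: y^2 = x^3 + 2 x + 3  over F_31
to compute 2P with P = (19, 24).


Doubling: s = (3 x1^2 + a) / (2 y1)
s = (3*19^2 + 2) / (2*24) mod 31 = 0
x3 = s^2 - 2 x1 mod 31 = 0^2 - 2*19 = 24
y3 = s (x1 - x3) - y1 mod 31 = 0 * (19 - 24) - 24 = 7

2P = (24, 7)


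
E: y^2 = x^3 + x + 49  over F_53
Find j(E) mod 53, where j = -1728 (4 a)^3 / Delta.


Delta = -16(4 a^3 + 27 b^2) mod 53 = 20
-1728 * (4 a)^3 = -1728 * (4*1)^3 mod 53 = 19
j = 19 * 20^(-1) mod 53 = 46

j = 46 (mod 53)


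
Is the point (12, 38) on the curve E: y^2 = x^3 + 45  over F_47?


Check whether y^2 = x^3 + 0 x + 45 (mod 47) for (x, y) = (12, 38).
LHS: y^2 = 38^2 mod 47 = 34
RHS: x^3 + 0 x + 45 = 12^3 + 0*12 + 45 mod 47 = 34
LHS = RHS

Yes, on the curve


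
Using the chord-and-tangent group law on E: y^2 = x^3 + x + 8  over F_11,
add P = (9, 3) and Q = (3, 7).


P != Q, so use the chord formula.
s = (y2 - y1) / (x2 - x1) = (4) / (5) mod 11 = 3
x3 = s^2 - x1 - x2 mod 11 = 3^2 - 9 - 3 = 8
y3 = s (x1 - x3) - y1 mod 11 = 3 * (9 - 8) - 3 = 0

P + Q = (8, 0)


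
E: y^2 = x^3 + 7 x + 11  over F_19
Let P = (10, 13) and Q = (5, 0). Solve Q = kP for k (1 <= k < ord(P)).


Enumerate multiples of P until we hit Q = (5, 0):
  1P = (10, 13)
  2P = (5, 0)
Match found at i = 2.

k = 2


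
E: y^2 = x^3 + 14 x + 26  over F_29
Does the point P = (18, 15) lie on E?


Check whether y^2 = x^3 + 14 x + 26 (mod 29) for (x, y) = (18, 15).
LHS: y^2 = 15^2 mod 29 = 22
RHS: x^3 + 14 x + 26 = 18^3 + 14*18 + 26 mod 29 = 20
LHS != RHS

No, not on the curve


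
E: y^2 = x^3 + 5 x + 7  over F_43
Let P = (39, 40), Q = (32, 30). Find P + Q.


P != Q, so use the chord formula.
s = (y2 - y1) / (x2 - x1) = (33) / (36) mod 43 = 26
x3 = s^2 - x1 - x2 mod 43 = 26^2 - 39 - 32 = 3
y3 = s (x1 - x3) - y1 mod 43 = 26 * (39 - 3) - 40 = 36

P + Q = (3, 36)


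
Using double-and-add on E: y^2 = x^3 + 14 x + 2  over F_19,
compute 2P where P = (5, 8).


k = 2 = 10_2 (binary, LSB first: 01)
Double-and-add from P = (5, 8):
  bit 0 = 0: acc unchanged = O
  bit 1 = 1: acc = O + (13, 14) = (13, 14)

2P = (13, 14)


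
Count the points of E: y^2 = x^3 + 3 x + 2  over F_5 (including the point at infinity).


For each x in F_5, count y with y^2 = x^3 + 3 x + 2 mod 5:
  x = 1: RHS = 1, y in [1, 4]  -> 2 point(s)
  x = 2: RHS = 1, y in [1, 4]  -> 2 point(s)
Affine points: 4. Add the point at infinity: total = 5.

#E(F_5) = 5


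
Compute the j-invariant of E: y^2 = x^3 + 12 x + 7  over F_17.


Delta = -16(4 a^3 + 27 b^2) mod 17 = 7
-1728 * (4 a)^3 = -1728 * (4*12)^3 mod 17 = 8
j = 8 * 7^(-1) mod 17 = 6

j = 6 (mod 17)


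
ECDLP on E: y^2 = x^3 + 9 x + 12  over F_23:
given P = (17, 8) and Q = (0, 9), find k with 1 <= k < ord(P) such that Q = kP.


Enumerate multiples of P until we hit Q = (0, 9):
  1P = (17, 8)
  2P = (21, 3)
  3P = (11, 19)
  4P = (22, 5)
  5P = (0, 14)
  6P = (7, 2)
  7P = (15, 7)
  8P = (20, 2)
  9P = (13, 7)
  10P = (6, 12)
  11P = (18, 7)
  12P = (12, 10)
  13P = (19, 2)
  14P = (19, 21)
  15P = (12, 13)
  16P = (18, 16)
  17P = (6, 11)
  18P = (13, 16)
  19P = (20, 21)
  20P = (15, 16)
  21P = (7, 21)
  22P = (0, 9)
Match found at i = 22.

k = 22


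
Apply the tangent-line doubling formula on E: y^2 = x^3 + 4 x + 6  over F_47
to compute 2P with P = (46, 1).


Doubling: s = (3 x1^2 + a) / (2 y1)
s = (3*46^2 + 4) / (2*1) mod 47 = 27
x3 = s^2 - 2 x1 mod 47 = 27^2 - 2*46 = 26
y3 = s (x1 - x3) - y1 mod 47 = 27 * (46 - 26) - 1 = 22

2P = (26, 22)


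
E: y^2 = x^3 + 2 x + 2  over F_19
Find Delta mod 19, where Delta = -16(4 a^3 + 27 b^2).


4 a^3 + 27 b^2 = 4*2^3 + 27*2^2 = 32 + 108 = 140
Delta = -16 * (140) = -2240
Delta mod 19 = 2

Delta = 2 (mod 19)


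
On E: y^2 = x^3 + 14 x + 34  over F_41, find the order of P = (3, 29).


Compute successive multiples of P until we hit O:
  1P = (3, 29)
  2P = (35, 12)
  3P = (1, 34)
  4P = (33, 5)
  5P = (4, 21)
  6P = (16, 34)
  7P = (27, 28)
  8P = (32, 32)
  ... (continuing to 47P)
  47P = O

ord(P) = 47


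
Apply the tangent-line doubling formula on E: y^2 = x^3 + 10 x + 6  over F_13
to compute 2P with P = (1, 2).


Doubling: s = (3 x1^2 + a) / (2 y1)
s = (3*1^2 + 10) / (2*2) mod 13 = 0
x3 = s^2 - 2 x1 mod 13 = 0^2 - 2*1 = 11
y3 = s (x1 - x3) - y1 mod 13 = 0 * (1 - 11) - 2 = 11

2P = (11, 11)


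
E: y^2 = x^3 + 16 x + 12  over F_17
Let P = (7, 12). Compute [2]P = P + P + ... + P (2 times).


k = 2 = 10_2 (binary, LSB first: 01)
Double-and-add from P = (7, 12):
  bit 0 = 0: acc unchanged = O
  bit 1 = 1: acc = O + (4, 2) = (4, 2)

2P = (4, 2)


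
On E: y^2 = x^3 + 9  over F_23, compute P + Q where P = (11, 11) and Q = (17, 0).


P != Q, so use the chord formula.
s = (y2 - y1) / (x2 - x1) = (12) / (6) mod 23 = 2
x3 = s^2 - x1 - x2 mod 23 = 2^2 - 11 - 17 = 22
y3 = s (x1 - x3) - y1 mod 23 = 2 * (11 - 22) - 11 = 13

P + Q = (22, 13)


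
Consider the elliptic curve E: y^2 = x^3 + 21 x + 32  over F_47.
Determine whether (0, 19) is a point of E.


Check whether y^2 = x^3 + 21 x + 32 (mod 47) for (x, y) = (0, 19).
LHS: y^2 = 19^2 mod 47 = 32
RHS: x^3 + 21 x + 32 = 0^3 + 21*0 + 32 mod 47 = 32
LHS = RHS

Yes, on the curve


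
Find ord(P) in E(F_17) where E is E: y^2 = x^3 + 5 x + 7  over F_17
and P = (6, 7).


Compute successive multiples of P until we hit O:
  1P = (6, 7)
  2P = (9, 4)
  3P = (3, 7)
  4P = (8, 10)
  5P = (1, 9)
  6P = (2, 5)
  7P = (5, 2)
  8P = (14, 4)
  ... (continuing to 23P)
  23P = O

ord(P) = 23


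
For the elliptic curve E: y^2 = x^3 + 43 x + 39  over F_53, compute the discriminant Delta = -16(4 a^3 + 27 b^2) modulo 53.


4 a^3 + 27 b^2 = 4*43^3 + 27*39^2 = 318028 + 41067 = 359095
Delta = -16 * (359095) = -5745520
Delta mod 53 = 51

Delta = 51 (mod 53)


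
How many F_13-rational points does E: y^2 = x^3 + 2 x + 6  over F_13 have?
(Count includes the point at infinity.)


For each x in F_13, count y with y^2 = x^3 + 2 x + 6 mod 13:
  x = 1: RHS = 9, y in [3, 10]  -> 2 point(s)
  x = 3: RHS = 0, y in [0]  -> 1 point(s)
  x = 4: RHS = 0, y in [0]  -> 1 point(s)
  x = 6: RHS = 0, y in [0]  -> 1 point(s)
  x = 7: RHS = 12, y in [5, 8]  -> 2 point(s)
  x = 8: RHS = 1, y in [1, 12]  -> 2 point(s)
  x = 9: RHS = 12, y in [5, 8]  -> 2 point(s)
  x = 10: RHS = 12, y in [5, 8]  -> 2 point(s)
  x = 12: RHS = 3, y in [4, 9]  -> 2 point(s)
Affine points: 15. Add the point at infinity: total = 16.

#E(F_13) = 16


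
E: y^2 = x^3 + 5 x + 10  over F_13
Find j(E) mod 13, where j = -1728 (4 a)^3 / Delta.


Delta = -16(4 a^3 + 27 b^2) mod 13 = 7
-1728 * (4 a)^3 = -1728 * (4*5)^3 mod 13 = 5
j = 5 * 7^(-1) mod 13 = 10

j = 10 (mod 13)


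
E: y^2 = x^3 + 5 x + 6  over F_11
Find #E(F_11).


For each x in F_11, count y with y^2 = x^3 + 5 x + 6 mod 11:
  x = 1: RHS = 1, y in [1, 10]  -> 2 point(s)
  x = 3: RHS = 4, y in [2, 9]  -> 2 point(s)
  x = 10: RHS = 0, y in [0]  -> 1 point(s)
Affine points: 5. Add the point at infinity: total = 6.

#E(F_11) = 6


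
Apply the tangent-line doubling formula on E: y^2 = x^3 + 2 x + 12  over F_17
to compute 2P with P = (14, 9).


Doubling: s = (3 x1^2 + a) / (2 y1)
s = (3*14^2 + 2) / (2*9) mod 17 = 12
x3 = s^2 - 2 x1 mod 17 = 12^2 - 2*14 = 14
y3 = s (x1 - x3) - y1 mod 17 = 12 * (14 - 14) - 9 = 8

2P = (14, 8)


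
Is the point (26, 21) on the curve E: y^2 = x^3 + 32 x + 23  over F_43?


Check whether y^2 = x^3 + 32 x + 23 (mod 43) for (x, y) = (26, 21).
LHS: y^2 = 21^2 mod 43 = 11
RHS: x^3 + 32 x + 23 = 26^3 + 32*26 + 23 mod 43 = 27
LHS != RHS

No, not on the curve


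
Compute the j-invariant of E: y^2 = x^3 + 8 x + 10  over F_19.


Delta = -16(4 a^3 + 27 b^2) mod 19 = 13
-1728 * (4 a)^3 = -1728 * (4*8)^3 mod 19 = 12
j = 12 * 13^(-1) mod 19 = 17

j = 17 (mod 19)


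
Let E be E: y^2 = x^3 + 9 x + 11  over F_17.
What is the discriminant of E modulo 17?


4 a^3 + 27 b^2 = 4*9^3 + 27*11^2 = 2916 + 3267 = 6183
Delta = -16 * (6183) = -98928
Delta mod 17 = 12

Delta = 12 (mod 17)


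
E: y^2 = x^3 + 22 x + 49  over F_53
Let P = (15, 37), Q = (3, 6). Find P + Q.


P != Q, so use the chord formula.
s = (y2 - y1) / (x2 - x1) = (22) / (41) mod 53 = 7
x3 = s^2 - x1 - x2 mod 53 = 7^2 - 15 - 3 = 31
y3 = s (x1 - x3) - y1 mod 53 = 7 * (15 - 31) - 37 = 10

P + Q = (31, 10)


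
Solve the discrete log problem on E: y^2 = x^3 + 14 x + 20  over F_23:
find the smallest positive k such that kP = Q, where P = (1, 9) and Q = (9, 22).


Enumerate multiples of P until we hit Q = (9, 22):
  1P = (1, 9)
  2P = (16, 19)
  3P = (9, 1)
  4P = (14, 4)
  5P = (14, 19)
  6P = (9, 22)
Match found at i = 6.

k = 6


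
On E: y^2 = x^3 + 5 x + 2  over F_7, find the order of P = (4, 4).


Compute successive multiples of P until we hit O:
  1P = (4, 4)
  2P = (1, 1)
  3P = (3, 4)
  4P = (0, 3)
  5P = (0, 4)
  6P = (3, 3)
  7P = (1, 6)
  8P = (4, 3)
  ... (continuing to 9P)
  9P = O

ord(P) = 9


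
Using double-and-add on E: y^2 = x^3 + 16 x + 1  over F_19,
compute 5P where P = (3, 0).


k = 5 = 101_2 (binary, LSB first: 101)
Double-and-add from P = (3, 0):
  bit 0 = 1: acc = O + (3, 0) = (3, 0)
  bit 1 = 0: acc unchanged = (3, 0)
  bit 2 = 1: acc = (3, 0) + O = (3, 0)

5P = (3, 0)


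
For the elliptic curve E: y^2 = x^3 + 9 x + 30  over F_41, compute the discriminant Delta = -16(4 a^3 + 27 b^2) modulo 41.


4 a^3 + 27 b^2 = 4*9^3 + 27*30^2 = 2916 + 24300 = 27216
Delta = -16 * (27216) = -435456
Delta mod 41 = 5

Delta = 5 (mod 41)


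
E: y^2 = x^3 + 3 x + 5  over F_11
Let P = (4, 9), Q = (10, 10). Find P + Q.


P != Q, so use the chord formula.
s = (y2 - y1) / (x2 - x1) = (1) / (6) mod 11 = 2
x3 = s^2 - x1 - x2 mod 11 = 2^2 - 4 - 10 = 1
y3 = s (x1 - x3) - y1 mod 11 = 2 * (4 - 1) - 9 = 8

P + Q = (1, 8)


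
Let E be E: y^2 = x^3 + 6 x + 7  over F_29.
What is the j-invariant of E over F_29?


Delta = -16(4 a^3 + 27 b^2) mod 29 = 11
-1728 * (4 a)^3 = -1728 * (4*6)^3 mod 29 = 8
j = 8 * 11^(-1) mod 29 = 6

j = 6 (mod 29)


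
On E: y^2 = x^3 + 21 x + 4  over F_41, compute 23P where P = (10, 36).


k = 23 = 10111_2 (binary, LSB first: 11101)
Double-and-add from P = (10, 36):
  bit 0 = 1: acc = O + (10, 36) = (10, 36)
  bit 1 = 1: acc = (10, 36) + (26, 2) = (14, 34)
  bit 2 = 1: acc = (14, 34) + (7, 24) = (12, 4)
  bit 3 = 0: acc unchanged = (12, 4)
  bit 4 = 1: acc = (12, 4) + (29, 19) = (10, 5)

23P = (10, 5)


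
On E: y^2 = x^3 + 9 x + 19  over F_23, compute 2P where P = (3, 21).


Doubling: s = (3 x1^2 + a) / (2 y1)
s = (3*3^2 + 9) / (2*21) mod 23 = 14
x3 = s^2 - 2 x1 mod 23 = 14^2 - 2*3 = 6
y3 = s (x1 - x3) - y1 mod 23 = 14 * (3 - 6) - 21 = 6

2P = (6, 6)


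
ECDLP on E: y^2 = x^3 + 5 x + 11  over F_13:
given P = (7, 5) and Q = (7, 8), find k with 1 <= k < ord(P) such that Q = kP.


Enumerate multiples of P until we hit Q = (7, 8):
  1P = (7, 5)
  2P = (8, 11)
  3P = (8, 2)
  4P = (7, 8)
Match found at i = 4.

k = 4


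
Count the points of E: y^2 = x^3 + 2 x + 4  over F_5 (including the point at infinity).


For each x in F_5, count y with y^2 = x^3 + 2 x + 4 mod 5:
  x = 0: RHS = 4, y in [2, 3]  -> 2 point(s)
  x = 2: RHS = 1, y in [1, 4]  -> 2 point(s)
  x = 4: RHS = 1, y in [1, 4]  -> 2 point(s)
Affine points: 6. Add the point at infinity: total = 7.

#E(F_5) = 7


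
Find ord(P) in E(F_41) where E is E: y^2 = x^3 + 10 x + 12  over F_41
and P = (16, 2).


Compute successive multiples of P until we hit O:
  1P = (16, 2)
  2P = (27, 11)
  3P = (19, 3)
  4P = (38, 18)
  5P = (37, 20)
  6P = (13, 24)
  7P = (2, 32)
  8P = (5, 33)
  ... (continuing to 39P)
  39P = O

ord(P) = 39


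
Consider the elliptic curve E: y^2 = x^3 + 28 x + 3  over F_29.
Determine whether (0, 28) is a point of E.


Check whether y^2 = x^3 + 28 x + 3 (mod 29) for (x, y) = (0, 28).
LHS: y^2 = 28^2 mod 29 = 1
RHS: x^3 + 28 x + 3 = 0^3 + 28*0 + 3 mod 29 = 3
LHS != RHS

No, not on the curve


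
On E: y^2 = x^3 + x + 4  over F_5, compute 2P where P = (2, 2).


Doubling: s = (3 x1^2 + a) / (2 y1)
s = (3*2^2 + 1) / (2*2) mod 5 = 2
x3 = s^2 - 2 x1 mod 5 = 2^2 - 2*2 = 0
y3 = s (x1 - x3) - y1 mod 5 = 2 * (2 - 0) - 2 = 2

2P = (0, 2)


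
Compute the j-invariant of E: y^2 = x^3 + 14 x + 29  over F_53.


Delta = -16(4 a^3 + 27 b^2) mod 53 = 29
-1728 * (4 a)^3 = -1728 * (4*14)^3 mod 53 = 37
j = 37 * 29^(-1) mod 53 = 36

j = 36 (mod 53)


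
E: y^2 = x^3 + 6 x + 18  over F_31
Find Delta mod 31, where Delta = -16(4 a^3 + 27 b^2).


4 a^3 + 27 b^2 = 4*6^3 + 27*18^2 = 864 + 8748 = 9612
Delta = -16 * (9612) = -153792
Delta mod 31 = 30

Delta = 30 (mod 31)


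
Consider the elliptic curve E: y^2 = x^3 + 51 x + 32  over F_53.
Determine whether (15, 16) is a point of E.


Check whether y^2 = x^3 + 51 x + 32 (mod 53) for (x, y) = (15, 16).
LHS: y^2 = 16^2 mod 53 = 44
RHS: x^3 + 51 x + 32 = 15^3 + 51*15 + 32 mod 53 = 38
LHS != RHS

No, not on the curve


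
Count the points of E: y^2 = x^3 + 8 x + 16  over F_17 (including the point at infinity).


For each x in F_17, count y with y^2 = x^3 + 8 x + 16 mod 17:
  x = 0: RHS = 16, y in [4, 13]  -> 2 point(s)
  x = 1: RHS = 8, y in [5, 12]  -> 2 point(s)
  x = 3: RHS = 16, y in [4, 13]  -> 2 point(s)
  x = 6: RHS = 8, y in [5, 12]  -> 2 point(s)
  x = 9: RHS = 1, y in [1, 16]  -> 2 point(s)
  x = 10: RHS = 8, y in [5, 12]  -> 2 point(s)
  x = 12: RHS = 4, y in [2, 15]  -> 2 point(s)
  x = 14: RHS = 16, y in [4, 13]  -> 2 point(s)
  x = 15: RHS = 9, y in [3, 14]  -> 2 point(s)
Affine points: 18. Add the point at infinity: total = 19.

#E(F_17) = 19


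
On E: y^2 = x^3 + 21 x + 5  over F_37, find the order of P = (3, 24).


Compute successive multiples of P until we hit O:
  1P = (3, 24)
  2P = (32, 21)
  3P = (27, 4)
  4P = (19, 14)
  5P = (31, 12)
  6P = (13, 12)
  7P = (18, 31)
  8P = (20, 10)
  ... (continuing to 37P)
  37P = O

ord(P) = 37


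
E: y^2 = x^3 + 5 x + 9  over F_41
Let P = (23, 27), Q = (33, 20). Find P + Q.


P != Q, so use the chord formula.
s = (y2 - y1) / (x2 - x1) = (34) / (10) mod 41 = 28
x3 = s^2 - x1 - x2 mod 41 = 28^2 - 23 - 33 = 31
y3 = s (x1 - x3) - y1 mod 41 = 28 * (23 - 31) - 27 = 36

P + Q = (31, 36)


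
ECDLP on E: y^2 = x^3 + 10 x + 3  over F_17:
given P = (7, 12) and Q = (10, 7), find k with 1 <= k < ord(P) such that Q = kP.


Enumerate multiples of P until we hit Q = (10, 7):
  1P = (7, 12)
  2P = (12, 7)
  3P = (16, 14)
  4P = (10, 10)
  5P = (8, 0)
  6P = (10, 7)
Match found at i = 6.

k = 6


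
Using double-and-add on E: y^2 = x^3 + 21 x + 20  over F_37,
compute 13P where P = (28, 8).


k = 13 = 1101_2 (binary, LSB first: 1011)
Double-and-add from P = (28, 8):
  bit 0 = 1: acc = O + (28, 8) = (28, 8)
  bit 1 = 0: acc unchanged = (28, 8)
  bit 2 = 1: acc = (28, 8) + (19, 27) = (31, 23)
  bit 3 = 1: acc = (31, 23) + (15, 26) = (25, 36)

13P = (25, 36)


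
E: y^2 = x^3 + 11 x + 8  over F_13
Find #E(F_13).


For each x in F_13, count y with y^2 = x^3 + 11 x + 8 mod 13:
  x = 2: RHS = 12, y in [5, 8]  -> 2 point(s)
  x = 3: RHS = 3, y in [4, 9]  -> 2 point(s)
  x = 4: RHS = 12, y in [5, 8]  -> 2 point(s)
  x = 6: RHS = 4, y in [2, 11]  -> 2 point(s)
  x = 7: RHS = 12, y in [5, 8]  -> 2 point(s)
  x = 8: RHS = 10, y in [6, 7]  -> 2 point(s)
  x = 9: RHS = 4, y in [2, 11]  -> 2 point(s)
  x = 10: RHS = 0, y in [0]  -> 1 point(s)
  x = 11: RHS = 4, y in [2, 11]  -> 2 point(s)
  x = 12: RHS = 9, y in [3, 10]  -> 2 point(s)
Affine points: 19. Add the point at infinity: total = 20.

#E(F_13) = 20


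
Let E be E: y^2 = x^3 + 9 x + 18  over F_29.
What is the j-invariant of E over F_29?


Delta = -16(4 a^3 + 27 b^2) mod 29 = 20
-1728 * (4 a)^3 = -1728 * (4*9)^3 mod 29 = 27
j = 27 * 20^(-1) mod 29 = 26

j = 26 (mod 29)


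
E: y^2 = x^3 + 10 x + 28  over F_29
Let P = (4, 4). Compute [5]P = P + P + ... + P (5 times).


k = 5 = 101_2 (binary, LSB first: 101)
Double-and-add from P = (4, 4):
  bit 0 = 1: acc = O + (4, 4) = (4, 4)
  bit 1 = 0: acc unchanged = (4, 4)
  bit 2 = 1: acc = (4, 4) + (21, 4) = (4, 25)

5P = (4, 25)


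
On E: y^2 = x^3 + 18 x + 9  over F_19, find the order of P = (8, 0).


Compute successive multiples of P until we hit O:
  1P = (8, 0)
  2P = O

ord(P) = 2


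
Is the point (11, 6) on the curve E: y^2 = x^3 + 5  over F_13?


Check whether y^2 = x^3 + 0 x + 5 (mod 13) for (x, y) = (11, 6).
LHS: y^2 = 6^2 mod 13 = 10
RHS: x^3 + 0 x + 5 = 11^3 + 0*11 + 5 mod 13 = 10
LHS = RHS

Yes, on the curve


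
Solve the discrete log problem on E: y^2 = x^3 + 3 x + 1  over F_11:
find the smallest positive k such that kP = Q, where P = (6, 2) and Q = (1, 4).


Enumerate multiples of P until we hit Q = (1, 4):
  1P = (6, 2)
  2P = (8, 3)
  3P = (0, 1)
  4P = (9, 3)
  5P = (1, 7)
  6P = (5, 8)
  7P = (3, 2)
  8P = (2, 9)
  9P = (4, 0)
  10P = (2, 2)
  11P = (3, 9)
  12P = (5, 3)
  13P = (1, 4)
Match found at i = 13.

k = 13


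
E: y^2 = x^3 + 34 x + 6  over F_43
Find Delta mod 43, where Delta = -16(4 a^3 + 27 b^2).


4 a^3 + 27 b^2 = 4*34^3 + 27*6^2 = 157216 + 972 = 158188
Delta = -16 * (158188) = -2531008
Delta mod 43 = 15

Delta = 15 (mod 43)


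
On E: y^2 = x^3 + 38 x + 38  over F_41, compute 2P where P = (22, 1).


Doubling: s = (3 x1^2 + a) / (2 y1)
s = (3*22^2 + 38) / (2*1) mod 41 = 7
x3 = s^2 - 2 x1 mod 41 = 7^2 - 2*22 = 5
y3 = s (x1 - x3) - y1 mod 41 = 7 * (22 - 5) - 1 = 36

2P = (5, 36)


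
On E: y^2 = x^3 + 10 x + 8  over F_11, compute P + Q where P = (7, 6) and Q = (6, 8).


P != Q, so use the chord formula.
s = (y2 - y1) / (x2 - x1) = (2) / (10) mod 11 = 9
x3 = s^2 - x1 - x2 mod 11 = 9^2 - 7 - 6 = 2
y3 = s (x1 - x3) - y1 mod 11 = 9 * (7 - 2) - 6 = 6

P + Q = (2, 6)


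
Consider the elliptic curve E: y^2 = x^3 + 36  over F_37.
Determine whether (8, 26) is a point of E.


Check whether y^2 = x^3 + 0 x + 36 (mod 37) for (x, y) = (8, 26).
LHS: y^2 = 26^2 mod 37 = 10
RHS: x^3 + 0 x + 36 = 8^3 + 0*8 + 36 mod 37 = 30
LHS != RHS

No, not on the curve


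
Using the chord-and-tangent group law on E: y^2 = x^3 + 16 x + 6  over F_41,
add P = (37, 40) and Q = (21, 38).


P != Q, so use the chord formula.
s = (y2 - y1) / (x2 - x1) = (39) / (25) mod 41 = 36
x3 = s^2 - x1 - x2 mod 41 = 36^2 - 37 - 21 = 8
y3 = s (x1 - x3) - y1 mod 41 = 36 * (37 - 8) - 40 = 20

P + Q = (8, 20)


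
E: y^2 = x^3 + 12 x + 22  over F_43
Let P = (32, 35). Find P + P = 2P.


Doubling: s = (3 x1^2 + a) / (2 y1)
s = (3*32^2 + 12) / (2*35) mod 43 = 33
x3 = s^2 - 2 x1 mod 43 = 33^2 - 2*32 = 36
y3 = s (x1 - x3) - y1 mod 43 = 33 * (32 - 36) - 35 = 5

2P = (36, 5)


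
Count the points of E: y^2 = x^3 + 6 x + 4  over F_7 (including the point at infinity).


For each x in F_7, count y with y^2 = x^3 + 6 x + 4 mod 7:
  x = 0: RHS = 4, y in [2, 5]  -> 2 point(s)
  x = 1: RHS = 4, y in [2, 5]  -> 2 point(s)
  x = 3: RHS = 0, y in [0]  -> 1 point(s)
  x = 4: RHS = 1, y in [1, 6]  -> 2 point(s)
  x = 6: RHS = 4, y in [2, 5]  -> 2 point(s)
Affine points: 9. Add the point at infinity: total = 10.

#E(F_7) = 10


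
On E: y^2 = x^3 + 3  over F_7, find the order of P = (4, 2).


Compute successive multiples of P until we hit O:
  1P = (4, 2)
  2P = (3, 3)
  3P = (1, 2)
  4P = (2, 5)
  5P = (5, 3)
  6P = (6, 3)
  7P = (6, 4)
  8P = (5, 4)
  ... (continuing to 13P)
  13P = O

ord(P) = 13


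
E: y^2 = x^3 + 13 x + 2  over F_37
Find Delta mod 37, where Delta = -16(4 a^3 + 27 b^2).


4 a^3 + 27 b^2 = 4*13^3 + 27*2^2 = 8788 + 108 = 8896
Delta = -16 * (8896) = -142336
Delta mod 37 = 3

Delta = 3 (mod 37)


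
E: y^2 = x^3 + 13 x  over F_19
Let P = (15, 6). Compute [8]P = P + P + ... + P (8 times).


k = 8 = 1000_2 (binary, LSB first: 0001)
Double-and-add from P = (15, 6):
  bit 0 = 0: acc unchanged = O
  bit 1 = 0: acc unchanged = O
  bit 2 = 0: acc unchanged = O
  bit 3 = 1: acc = O + (6, 3) = (6, 3)

8P = (6, 3)
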